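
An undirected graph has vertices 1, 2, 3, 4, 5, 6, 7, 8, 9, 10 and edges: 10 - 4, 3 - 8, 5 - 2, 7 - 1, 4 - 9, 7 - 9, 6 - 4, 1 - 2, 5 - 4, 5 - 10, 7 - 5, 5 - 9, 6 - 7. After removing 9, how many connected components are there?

2

With 9 gone, the remaining components are: {3, 8}; {1, 2, 4, 5, 6, 7, 10}.
That is 2 components.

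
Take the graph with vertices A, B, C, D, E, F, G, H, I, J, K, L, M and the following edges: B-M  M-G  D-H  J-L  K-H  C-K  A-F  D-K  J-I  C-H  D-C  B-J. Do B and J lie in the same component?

Yes

From B we can reach B, G, I, J, L, M, which includes J.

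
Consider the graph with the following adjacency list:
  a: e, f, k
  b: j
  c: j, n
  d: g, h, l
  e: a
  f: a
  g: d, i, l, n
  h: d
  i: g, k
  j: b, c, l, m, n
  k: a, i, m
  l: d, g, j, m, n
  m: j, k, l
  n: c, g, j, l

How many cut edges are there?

5

The edges on the cycle m-k-i-g-n-j-m are not bridges since each lies on that cycle.
But removing e-a disconnects e from a; removing a-k disconnects a from k; removing b-j disconnects b from j; removing d-h disconnects d from h — these are bridges.
In total 5 edges are bridges.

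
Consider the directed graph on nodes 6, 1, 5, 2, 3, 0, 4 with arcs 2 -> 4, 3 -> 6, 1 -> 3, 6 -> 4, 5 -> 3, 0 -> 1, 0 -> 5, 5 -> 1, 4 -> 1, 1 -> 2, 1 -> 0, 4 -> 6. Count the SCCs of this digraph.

1

{0, 1, 2, 3, 4, 5, 6} are all mutually reachable — one SCC of size 7.
That gives 1 strongly connected component.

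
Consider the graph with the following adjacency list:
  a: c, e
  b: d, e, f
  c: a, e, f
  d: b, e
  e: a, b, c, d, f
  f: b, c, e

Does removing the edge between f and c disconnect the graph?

No

After removing f-c, the path f-e-c still connects them, so the edge is not a bridge.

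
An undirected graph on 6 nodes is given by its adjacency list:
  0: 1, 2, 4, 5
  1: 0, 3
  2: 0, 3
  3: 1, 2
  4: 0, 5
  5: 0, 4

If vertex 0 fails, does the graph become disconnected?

Deleting 0 raises the number of components from 1 to 2, so 0 is a cut vertex.

Yes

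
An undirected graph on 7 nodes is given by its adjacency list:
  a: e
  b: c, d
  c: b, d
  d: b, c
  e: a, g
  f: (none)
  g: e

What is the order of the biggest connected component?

f is isolated — a component by itself.
Starting from a we can reach a, e, g. That is one component of size 3.
Starting from b we can reach b, c, d. That is one component of size 3.
The largest has 3 vertices.

3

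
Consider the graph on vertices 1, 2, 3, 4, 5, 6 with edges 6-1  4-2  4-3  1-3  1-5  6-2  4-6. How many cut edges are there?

The edges on the cycle 4-6-1-3-4 are not bridges since each lies on that cycle.
But removing 5-1 disconnects 5 from 1 — this is a bridge.

1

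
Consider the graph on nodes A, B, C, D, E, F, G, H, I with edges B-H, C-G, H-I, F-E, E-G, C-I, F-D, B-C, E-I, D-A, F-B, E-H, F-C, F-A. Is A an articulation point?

No

Deleting A leaves 1 component (was 1) (its neighbors D, F remain connected to each other), so A is not a cut vertex.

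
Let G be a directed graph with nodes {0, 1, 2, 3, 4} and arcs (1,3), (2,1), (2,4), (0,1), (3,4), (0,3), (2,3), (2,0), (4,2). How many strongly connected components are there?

{0, 1, 2, 3, 4} are all mutually reachable — one SCC of size 5.
That gives 1 strongly connected component.

1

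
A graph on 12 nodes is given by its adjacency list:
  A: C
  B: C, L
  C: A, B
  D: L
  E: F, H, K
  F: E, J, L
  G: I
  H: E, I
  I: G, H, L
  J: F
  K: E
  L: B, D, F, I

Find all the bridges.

A-C, B-C, B-L, D-L, E-K, F-J, G-I

The edges on the cycle L-F-E-H-I-L are not bridges since each lies on that cycle.
But removing G-I disconnects G from I; removing L-B disconnects L from B; removing B-C disconnects B from C; removing A-C disconnects A from C — these are bridges.
In total 7 edges are bridges.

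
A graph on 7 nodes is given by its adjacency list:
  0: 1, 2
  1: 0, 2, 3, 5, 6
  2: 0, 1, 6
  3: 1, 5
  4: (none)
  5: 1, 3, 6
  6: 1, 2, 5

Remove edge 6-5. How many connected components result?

2

6 and 5 are still connected via 6-1-5, so the component count stays at 2.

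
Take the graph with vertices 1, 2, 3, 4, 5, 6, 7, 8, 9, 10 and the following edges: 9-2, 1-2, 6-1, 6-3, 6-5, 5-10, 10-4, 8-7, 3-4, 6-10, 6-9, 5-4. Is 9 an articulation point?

Deleting 9 leaves 2 components (was 2), so 9 is not a cut vertex.

No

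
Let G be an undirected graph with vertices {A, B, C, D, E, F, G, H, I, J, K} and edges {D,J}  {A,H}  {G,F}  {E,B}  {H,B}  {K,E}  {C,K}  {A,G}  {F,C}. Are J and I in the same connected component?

The component containing J is {D, J}, and I is not in it.

No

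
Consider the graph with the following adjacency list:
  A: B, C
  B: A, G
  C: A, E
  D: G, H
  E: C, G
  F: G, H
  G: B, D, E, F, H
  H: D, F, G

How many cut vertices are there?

Removing G increases the component count from 1 to 2, so G is a cut vertex.
By contrast removing D leaves 1 component; it is not a cut vertex. No other vertex is a cut vertex either.

1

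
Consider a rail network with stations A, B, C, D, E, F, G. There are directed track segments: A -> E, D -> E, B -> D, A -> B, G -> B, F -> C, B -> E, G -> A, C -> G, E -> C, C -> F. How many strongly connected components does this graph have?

1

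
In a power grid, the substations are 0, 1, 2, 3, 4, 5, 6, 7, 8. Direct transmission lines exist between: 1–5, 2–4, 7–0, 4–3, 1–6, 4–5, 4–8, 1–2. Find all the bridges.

0-7, 1-6, 3-4, 4-8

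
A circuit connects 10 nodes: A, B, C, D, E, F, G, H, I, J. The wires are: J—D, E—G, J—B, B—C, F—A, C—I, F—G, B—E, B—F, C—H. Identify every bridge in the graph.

A-F, B-C, B-J, C-H, C-I, D-J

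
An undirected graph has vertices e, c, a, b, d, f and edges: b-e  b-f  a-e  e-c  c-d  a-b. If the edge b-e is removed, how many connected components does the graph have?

1

b and e are still connected via b-a-e, so the component count stays at 1.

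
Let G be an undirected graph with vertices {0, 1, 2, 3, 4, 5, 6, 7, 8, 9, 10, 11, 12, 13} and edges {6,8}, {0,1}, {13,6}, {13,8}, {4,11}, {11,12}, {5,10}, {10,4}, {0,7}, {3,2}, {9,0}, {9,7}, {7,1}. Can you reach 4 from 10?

Yes

From 10 we can reach 4, 5, 10, 11, 12, which includes 4.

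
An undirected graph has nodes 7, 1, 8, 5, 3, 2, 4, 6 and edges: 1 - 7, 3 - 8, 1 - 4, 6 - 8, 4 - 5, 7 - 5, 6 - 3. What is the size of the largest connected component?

4

2 is isolated — a component by itself.
Starting from 3 we can reach 3, 6, 8. That is one component of size 3.
Starting from 1 we can reach 1, 4, 5, 7. That is one component of size 4.
The largest has 4 vertices.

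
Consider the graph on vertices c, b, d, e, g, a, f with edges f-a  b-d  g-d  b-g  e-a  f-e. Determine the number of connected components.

3

c is isolated — a component by itself.
Starting from b we can reach b, d, g. That is one component of size 3.
Starting from a we can reach a, e, f. That is one component of size 3.
Total: 3 components.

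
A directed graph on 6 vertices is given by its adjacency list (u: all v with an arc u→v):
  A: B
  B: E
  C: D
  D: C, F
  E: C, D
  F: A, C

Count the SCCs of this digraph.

1

{A, B, C, D, E, F} are all mutually reachable — one SCC of size 6.
That gives 1 strongly connected component.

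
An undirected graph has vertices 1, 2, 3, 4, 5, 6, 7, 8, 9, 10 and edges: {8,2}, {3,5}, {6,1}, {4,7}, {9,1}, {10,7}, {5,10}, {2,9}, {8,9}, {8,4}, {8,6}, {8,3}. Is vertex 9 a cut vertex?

No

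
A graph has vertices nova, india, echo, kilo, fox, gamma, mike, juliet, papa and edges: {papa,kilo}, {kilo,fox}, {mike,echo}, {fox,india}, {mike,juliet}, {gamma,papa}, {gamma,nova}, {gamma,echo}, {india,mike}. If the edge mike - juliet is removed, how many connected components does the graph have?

Before removal there is 1 component.
mike - juliet is a bridge — removing it separates mike's side from juliet's side.
After removal: 2 components.

2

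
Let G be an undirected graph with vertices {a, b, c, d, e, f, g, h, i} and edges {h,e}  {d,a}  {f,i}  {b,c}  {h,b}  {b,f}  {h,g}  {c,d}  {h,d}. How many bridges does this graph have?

The edges on the cycle h-b-c-d-h are not bridges since each lies on that cycle.
But removing d–a disconnects d from a; removing h–g disconnects h from g; removing b–f disconnects b from f; removing h–e disconnects h from e — these are bridges.
In total 5 edges are bridges.

5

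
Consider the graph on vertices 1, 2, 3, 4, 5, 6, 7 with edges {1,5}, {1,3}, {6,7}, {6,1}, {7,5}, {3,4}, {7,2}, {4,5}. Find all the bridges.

2-7

The edges on the cycle 6-1-3-4-5-7-6 are not bridges since each lies on that cycle.
But removing 7—2 disconnects 7 from 2 — this is a bridge.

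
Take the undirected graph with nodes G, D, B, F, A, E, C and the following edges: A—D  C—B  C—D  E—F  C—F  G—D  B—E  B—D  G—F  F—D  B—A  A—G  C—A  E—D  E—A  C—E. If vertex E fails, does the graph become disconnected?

No

Deleting E leaves 1 component (was 1) (its neighbors A, B, C, D, F remain connected to each other), so E is not a cut vertex.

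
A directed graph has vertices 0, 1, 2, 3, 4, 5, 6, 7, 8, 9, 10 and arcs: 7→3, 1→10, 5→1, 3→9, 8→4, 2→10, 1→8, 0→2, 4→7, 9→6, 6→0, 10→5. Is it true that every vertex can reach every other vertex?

Yes

From 5 we can reach every vertex (0, 1, 2, 3, 4, 5, 6, 7, 8, 9, 10), and every vertex can reach 5 (0, 1, 2, 3, 4, 5, 6, 7, 8, 9, 10). So the whole graph is one strongly connected component.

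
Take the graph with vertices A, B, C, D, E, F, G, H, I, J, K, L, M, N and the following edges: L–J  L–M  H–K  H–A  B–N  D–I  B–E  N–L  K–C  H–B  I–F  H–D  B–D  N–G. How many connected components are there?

1

Starting from A we can reach A, B, C, D, E, F, G, H, I, J, K, L, M, N. That is one component of size 14.
Total: 1 component.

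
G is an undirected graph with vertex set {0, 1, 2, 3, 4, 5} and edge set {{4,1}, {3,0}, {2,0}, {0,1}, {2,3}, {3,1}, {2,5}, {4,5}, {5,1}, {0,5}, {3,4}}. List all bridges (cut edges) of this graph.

none

The edges on the cycle 3-4-1-3 are not bridges since each lies on that cycle.
Every edge lies on some cycle, so there are no bridges.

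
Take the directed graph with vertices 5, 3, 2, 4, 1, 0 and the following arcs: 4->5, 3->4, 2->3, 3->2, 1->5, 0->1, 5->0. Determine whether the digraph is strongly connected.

No

There is no directed path from 4 to 3, so the graph is not strongly connected.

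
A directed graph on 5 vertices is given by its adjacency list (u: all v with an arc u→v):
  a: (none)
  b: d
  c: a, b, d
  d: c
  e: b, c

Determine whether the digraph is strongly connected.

No

There is no directed path from a to c, so the graph is not strongly connected.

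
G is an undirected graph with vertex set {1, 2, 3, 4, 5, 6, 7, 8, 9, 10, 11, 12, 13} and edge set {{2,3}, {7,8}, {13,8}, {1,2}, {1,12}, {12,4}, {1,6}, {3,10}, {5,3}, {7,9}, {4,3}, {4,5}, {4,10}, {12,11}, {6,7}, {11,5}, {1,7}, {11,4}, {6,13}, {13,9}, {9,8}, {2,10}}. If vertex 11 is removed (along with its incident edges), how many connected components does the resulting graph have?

1

With 11 gone, the remaining components are: {1, 2, 3, 4, 5, 6, 7, 8, 9, 10, 12, 13}.
That is 1 component.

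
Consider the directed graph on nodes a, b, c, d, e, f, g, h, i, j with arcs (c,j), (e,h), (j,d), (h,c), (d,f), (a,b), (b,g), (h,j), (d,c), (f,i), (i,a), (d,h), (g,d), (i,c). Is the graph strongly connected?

No

There is no directed path from a to e, so the graph is not strongly connected.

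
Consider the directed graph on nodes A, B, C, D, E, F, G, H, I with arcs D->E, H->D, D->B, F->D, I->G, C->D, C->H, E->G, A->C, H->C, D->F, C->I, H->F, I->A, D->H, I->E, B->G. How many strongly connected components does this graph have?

4

{A, C, D, F, H, I} are all mutually reachable — one SCC of size 6.
{G} is an SCC by itself.
{B} is an SCC by itself.
{E} is an SCC by itself.
That gives 4 strongly connected components.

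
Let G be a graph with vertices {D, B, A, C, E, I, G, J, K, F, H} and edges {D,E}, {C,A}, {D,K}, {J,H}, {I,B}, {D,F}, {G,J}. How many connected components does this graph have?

Starting from B we can reach B, I. That is one component of size 2.
Starting from A we can reach A, C. That is one component of size 2.
Starting from G we can reach G, H, J. That is one component of size 3.
Starting from D we can reach D, E, F, K. That is one component of size 4.
Total: 4 components.

4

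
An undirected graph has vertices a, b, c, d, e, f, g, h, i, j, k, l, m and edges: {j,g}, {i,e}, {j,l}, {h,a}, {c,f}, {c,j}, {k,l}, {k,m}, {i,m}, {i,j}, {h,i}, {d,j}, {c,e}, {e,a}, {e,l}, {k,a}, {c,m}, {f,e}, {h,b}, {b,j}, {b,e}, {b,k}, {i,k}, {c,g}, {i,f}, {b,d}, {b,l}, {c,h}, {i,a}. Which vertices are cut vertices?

Removing l, for instance, still leaves 1 component. No single vertex removal increases the component count — the graph has no articulation points.

none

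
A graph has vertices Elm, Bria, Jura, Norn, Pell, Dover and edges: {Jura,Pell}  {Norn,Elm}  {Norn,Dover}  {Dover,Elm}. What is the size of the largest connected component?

Bria is isolated — a component by itself.
Starting from Jura we can reach Jura, Pell. That is one component of size 2.
Starting from Elm we can reach Elm, Norn, Dover. That is one component of size 3.
The largest has 3 vertices.

3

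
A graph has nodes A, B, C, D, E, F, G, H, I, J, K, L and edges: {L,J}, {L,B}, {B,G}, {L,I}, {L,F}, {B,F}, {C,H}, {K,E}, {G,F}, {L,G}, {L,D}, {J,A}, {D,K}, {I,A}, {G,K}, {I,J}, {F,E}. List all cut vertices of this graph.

L

Removing L increases the component count from 2 to 3, so L is a cut vertex.
By contrast removing B leaves 2 components; it is not a cut vertex. No other vertex is a cut vertex either.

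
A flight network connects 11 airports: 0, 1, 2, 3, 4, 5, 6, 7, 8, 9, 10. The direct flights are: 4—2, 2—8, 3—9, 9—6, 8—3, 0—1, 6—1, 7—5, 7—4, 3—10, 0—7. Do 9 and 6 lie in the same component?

Yes

From 9 we can reach 0, 1, 2, 3, 4, 5, 6, 7, 8, 9, 10, which includes 6.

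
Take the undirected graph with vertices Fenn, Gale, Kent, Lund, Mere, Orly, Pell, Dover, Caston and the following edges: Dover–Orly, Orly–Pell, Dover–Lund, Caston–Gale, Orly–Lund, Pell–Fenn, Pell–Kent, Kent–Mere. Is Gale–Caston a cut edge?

Removing Gale–Caston leaves no path between Gale and Caston: the component count goes from 2 to 3. So it is a bridge.

Yes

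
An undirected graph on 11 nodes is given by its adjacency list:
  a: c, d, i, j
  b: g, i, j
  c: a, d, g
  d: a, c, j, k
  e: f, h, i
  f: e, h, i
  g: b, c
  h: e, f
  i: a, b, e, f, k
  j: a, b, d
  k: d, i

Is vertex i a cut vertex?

Yes

Deleting i raises the number of components from 1 to 2, so i is a cut vertex.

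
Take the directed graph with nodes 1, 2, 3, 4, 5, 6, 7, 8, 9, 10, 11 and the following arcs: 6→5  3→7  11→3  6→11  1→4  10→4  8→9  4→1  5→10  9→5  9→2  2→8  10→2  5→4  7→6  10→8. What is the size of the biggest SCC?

{2, 5, 8, 9, 10} are all mutually reachable — one SCC of size 5.
{3, 6, 7, 11} are all mutually reachable — one SCC of size 4.
{1, 4} are all mutually reachable — one SCC of size 2.
The largest has 5 vertices.

5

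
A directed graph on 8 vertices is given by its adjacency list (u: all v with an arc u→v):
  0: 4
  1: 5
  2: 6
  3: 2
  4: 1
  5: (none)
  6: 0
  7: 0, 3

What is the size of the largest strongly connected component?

1

{2} is an SCC by itself.
{1} is an SCC by itself.
{3} is an SCC by itself.
{0} is an SCC by itself.
{5} is an SCC by itself.
(and 3 more singleton SCCs)
The largest has 1 vertex.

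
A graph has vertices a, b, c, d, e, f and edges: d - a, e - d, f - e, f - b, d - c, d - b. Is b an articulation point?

No

Deleting b leaves 1 component (was 1) (its neighbors d, f remain connected to each other), so b is not a cut vertex.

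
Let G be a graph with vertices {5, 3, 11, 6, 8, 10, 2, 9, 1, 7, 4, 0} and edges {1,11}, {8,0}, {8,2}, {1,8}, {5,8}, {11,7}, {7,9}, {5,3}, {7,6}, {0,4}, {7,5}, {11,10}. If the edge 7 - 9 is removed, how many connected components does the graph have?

2

Before removal there is 1 component.
7 - 9 is a bridge — removing it separates 7's side from 9's side.
After removal: 2 components.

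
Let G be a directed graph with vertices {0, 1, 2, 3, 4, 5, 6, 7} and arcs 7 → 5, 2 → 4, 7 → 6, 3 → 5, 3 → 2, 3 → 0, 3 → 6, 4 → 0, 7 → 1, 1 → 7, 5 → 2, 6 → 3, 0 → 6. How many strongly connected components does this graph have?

2

{0, 2, 3, 4, 5, 6} are all mutually reachable — one SCC of size 6.
{1, 7} are all mutually reachable — one SCC of size 2.
That gives 2 strongly connected components.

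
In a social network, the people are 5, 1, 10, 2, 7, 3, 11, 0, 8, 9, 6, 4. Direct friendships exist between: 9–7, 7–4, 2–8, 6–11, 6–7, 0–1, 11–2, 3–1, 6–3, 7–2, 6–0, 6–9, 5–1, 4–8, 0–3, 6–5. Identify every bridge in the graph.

none

The edges on the cycle 6-9-7-6 are not bridges since each lies on that cycle.
Every edge lies on some cycle, so there are no bridges.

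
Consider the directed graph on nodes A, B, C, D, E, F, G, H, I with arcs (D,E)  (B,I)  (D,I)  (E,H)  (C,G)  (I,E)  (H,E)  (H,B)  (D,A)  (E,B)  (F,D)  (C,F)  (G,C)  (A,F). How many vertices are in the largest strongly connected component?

{B, E, H, I} are all mutually reachable — one SCC of size 4.
{A, D, F} are all mutually reachable — one SCC of size 3.
{C, G} are all mutually reachable — one SCC of size 2.
The largest has 4 vertices.

4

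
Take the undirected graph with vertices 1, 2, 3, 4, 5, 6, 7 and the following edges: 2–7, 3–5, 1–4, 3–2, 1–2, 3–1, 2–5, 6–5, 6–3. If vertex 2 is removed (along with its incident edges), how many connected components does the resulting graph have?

2

With 2 gone, the remaining components are: {7}; {1, 3, 4, 5, 6}.
That is 2 components.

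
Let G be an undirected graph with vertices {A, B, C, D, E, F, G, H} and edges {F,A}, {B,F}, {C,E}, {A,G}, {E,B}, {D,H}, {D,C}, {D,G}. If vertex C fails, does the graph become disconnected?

Deleting C leaves 1 component (was 1) (its neighbors D, E remain connected to each other), so C is not a cut vertex.

No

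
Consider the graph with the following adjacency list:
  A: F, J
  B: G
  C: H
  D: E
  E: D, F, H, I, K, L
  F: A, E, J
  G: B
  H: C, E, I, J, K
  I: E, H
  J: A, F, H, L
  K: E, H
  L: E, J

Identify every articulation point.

Removing E increases the component count from 2 to 3, so E is a cut vertex.
Removing H increases the component count from 2 to 3, so H is a cut vertex.
By contrast removing G leaves 2 components; it is not a cut vertex. No other vertex is a cut vertex either.

E, H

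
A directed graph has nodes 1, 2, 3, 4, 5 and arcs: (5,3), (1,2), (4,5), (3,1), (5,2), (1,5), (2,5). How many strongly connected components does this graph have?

2

{1, 2, 3, 5} are all mutually reachable — one SCC of size 4.
{4} is an SCC by itself.
That gives 2 strongly connected components.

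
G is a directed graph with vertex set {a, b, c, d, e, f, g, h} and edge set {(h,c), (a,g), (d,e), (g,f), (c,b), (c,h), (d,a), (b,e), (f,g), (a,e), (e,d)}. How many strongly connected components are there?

{a, d, e} are all mutually reachable — one SCC of size 3.
{c, h} are all mutually reachable — one SCC of size 2.
{f, g} are all mutually reachable — one SCC of size 2.
{b} is an SCC by itself.
That gives 4 strongly connected components.

4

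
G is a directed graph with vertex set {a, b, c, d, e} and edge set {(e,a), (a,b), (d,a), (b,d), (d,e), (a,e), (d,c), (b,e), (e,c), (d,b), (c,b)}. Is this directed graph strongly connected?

Yes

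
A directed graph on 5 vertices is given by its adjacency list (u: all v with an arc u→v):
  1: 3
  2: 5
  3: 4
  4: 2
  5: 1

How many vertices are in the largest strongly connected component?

{1, 2, 3, 4, 5} are all mutually reachable — one SCC of size 5.
The largest has 5 vertices.

5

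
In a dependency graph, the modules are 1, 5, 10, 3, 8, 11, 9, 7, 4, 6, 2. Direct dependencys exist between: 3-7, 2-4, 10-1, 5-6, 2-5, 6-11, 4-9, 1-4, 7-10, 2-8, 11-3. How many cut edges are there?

2

The edges on the cycle 2-5-6-11-3-7-10-1-4-2 are not bridges since each lies on that cycle.
But removing 4-9 disconnects 4 from 9; removing 2-8 disconnects 2 from 8 — these are bridges.
That makes 2 bridges.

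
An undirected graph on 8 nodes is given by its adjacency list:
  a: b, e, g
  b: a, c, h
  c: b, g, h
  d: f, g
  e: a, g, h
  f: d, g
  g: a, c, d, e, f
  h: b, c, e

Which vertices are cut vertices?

Removing g increases the component count from 1 to 2, so g is a cut vertex.
By contrast removing h leaves 1 component; it is not a cut vertex. No other vertex is a cut vertex either.

g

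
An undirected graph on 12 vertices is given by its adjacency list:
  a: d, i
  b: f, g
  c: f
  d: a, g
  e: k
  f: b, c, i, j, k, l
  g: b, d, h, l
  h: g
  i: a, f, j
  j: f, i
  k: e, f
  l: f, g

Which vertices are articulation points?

f, g, k

Removing f increases the component count from 1 to 3, so f is a cut vertex.
Removing g increases the component count from 1 to 2, so g is a cut vertex.
Removing k increases the component count from 1 to 2, so k is a cut vertex.
By contrast removing a leaves 1 component; it is not a cut vertex. No other vertex is a cut vertex either.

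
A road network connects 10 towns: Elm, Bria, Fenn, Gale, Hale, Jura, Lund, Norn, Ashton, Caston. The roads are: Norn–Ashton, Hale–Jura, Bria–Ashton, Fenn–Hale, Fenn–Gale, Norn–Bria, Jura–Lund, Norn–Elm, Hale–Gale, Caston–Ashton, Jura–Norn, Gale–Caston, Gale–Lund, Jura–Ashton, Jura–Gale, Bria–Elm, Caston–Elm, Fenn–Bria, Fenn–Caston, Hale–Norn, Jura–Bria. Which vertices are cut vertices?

Removing Hale, for instance, still leaves 1 component. No single vertex removal increases the component count — the graph has no articulation points.

none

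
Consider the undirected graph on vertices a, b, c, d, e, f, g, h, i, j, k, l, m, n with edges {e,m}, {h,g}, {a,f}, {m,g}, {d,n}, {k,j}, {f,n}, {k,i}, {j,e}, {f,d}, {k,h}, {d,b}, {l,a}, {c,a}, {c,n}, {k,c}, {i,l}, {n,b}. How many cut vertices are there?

Removing k increases the component count from 1 to 2, so k is a cut vertex.
By contrast removing a leaves 1 component; it is not a cut vertex. No other vertex is a cut vertex either.

1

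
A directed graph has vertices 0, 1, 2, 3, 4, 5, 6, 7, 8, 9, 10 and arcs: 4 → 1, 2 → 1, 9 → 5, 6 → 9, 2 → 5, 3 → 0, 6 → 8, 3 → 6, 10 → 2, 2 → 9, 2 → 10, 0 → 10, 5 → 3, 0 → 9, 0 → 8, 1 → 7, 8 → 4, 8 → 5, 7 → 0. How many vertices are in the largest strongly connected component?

11

{0, 1, 2, 3, 4, 5, 6, 7, 8, 9, 10} are all mutually reachable — one SCC of size 11.
The largest has 11 vertices.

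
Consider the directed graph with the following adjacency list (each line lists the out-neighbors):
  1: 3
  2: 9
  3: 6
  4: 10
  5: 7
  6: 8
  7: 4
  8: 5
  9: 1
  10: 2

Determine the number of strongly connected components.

1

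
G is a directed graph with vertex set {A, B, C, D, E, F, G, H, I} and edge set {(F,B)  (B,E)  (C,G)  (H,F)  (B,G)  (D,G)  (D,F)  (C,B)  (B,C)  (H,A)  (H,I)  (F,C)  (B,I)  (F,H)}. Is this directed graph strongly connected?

No

There is no directed path from C to D, so the graph is not strongly connected.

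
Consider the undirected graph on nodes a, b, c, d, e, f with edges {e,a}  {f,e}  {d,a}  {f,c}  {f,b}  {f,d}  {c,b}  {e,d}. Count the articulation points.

1

Removing f increases the component count from 1 to 2, so f is a cut vertex.
By contrast removing b leaves 1 component; it is not a cut vertex. No other vertex is a cut vertex either.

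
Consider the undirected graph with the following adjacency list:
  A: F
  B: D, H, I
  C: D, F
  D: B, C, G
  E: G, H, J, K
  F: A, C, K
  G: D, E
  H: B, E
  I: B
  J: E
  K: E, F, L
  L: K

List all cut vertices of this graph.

Removing B increases the component count from 1 to 2, so B is a cut vertex.
Removing E increases the component count from 1 to 2, so E is a cut vertex.
Removing F increases the component count from 1 to 2, so F is a cut vertex.
Likewise K is a cut vertex.
By contrast removing J leaves 1 component; it is not a cut vertex. No other vertex is a cut vertex either.

B, E, F, K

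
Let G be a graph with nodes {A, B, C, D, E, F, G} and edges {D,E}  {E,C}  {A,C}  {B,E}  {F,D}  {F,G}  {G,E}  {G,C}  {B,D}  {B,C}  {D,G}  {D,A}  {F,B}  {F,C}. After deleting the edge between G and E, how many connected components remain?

1

G and E are still connected via G-D-E, so the component count stays at 1.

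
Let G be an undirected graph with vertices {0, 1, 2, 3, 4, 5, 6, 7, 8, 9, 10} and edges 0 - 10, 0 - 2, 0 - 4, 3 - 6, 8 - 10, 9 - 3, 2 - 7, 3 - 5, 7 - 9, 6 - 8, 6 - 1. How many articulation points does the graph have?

3

Removing 0 increases the component count from 1 to 2, so 0 is a cut vertex.
Removing 3 increases the component count from 1 to 2, so 3 is a cut vertex.
Removing 6 increases the component count from 1 to 2, so 6 is a cut vertex.
By contrast removing 10 leaves 1 component; it is not a cut vertex. No other vertex is a cut vertex either.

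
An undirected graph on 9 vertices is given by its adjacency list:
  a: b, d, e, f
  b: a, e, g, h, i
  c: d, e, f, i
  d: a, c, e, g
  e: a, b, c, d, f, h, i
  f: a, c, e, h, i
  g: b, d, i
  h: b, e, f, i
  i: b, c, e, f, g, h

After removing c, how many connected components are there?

1

With c gone, the remaining components are: {a, b, d, e, f, g, h, i}.
That is 1 component.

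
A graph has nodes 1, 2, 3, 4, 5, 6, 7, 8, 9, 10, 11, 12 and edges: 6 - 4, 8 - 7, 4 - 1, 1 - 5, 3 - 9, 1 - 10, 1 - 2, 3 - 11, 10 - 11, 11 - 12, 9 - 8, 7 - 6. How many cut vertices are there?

2

Removing 1 increases the component count from 1 to 3, so 1 is a cut vertex.
Removing 11 increases the component count from 1 to 2, so 11 is a cut vertex.
By contrast removing 5 leaves 1 component; it is not a cut vertex. No other vertex is a cut vertex either.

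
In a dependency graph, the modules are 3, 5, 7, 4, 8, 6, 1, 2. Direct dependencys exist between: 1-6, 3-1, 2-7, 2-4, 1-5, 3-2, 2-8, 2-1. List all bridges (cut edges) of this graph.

1-5, 1-6, 2-4, 2-7, 2-8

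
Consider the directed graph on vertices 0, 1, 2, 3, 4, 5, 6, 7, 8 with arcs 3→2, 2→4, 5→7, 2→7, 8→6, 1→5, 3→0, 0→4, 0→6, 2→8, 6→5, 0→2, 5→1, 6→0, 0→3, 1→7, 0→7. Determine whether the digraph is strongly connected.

There is no directed path from 1 to 4, so the graph is not strongly connected.

No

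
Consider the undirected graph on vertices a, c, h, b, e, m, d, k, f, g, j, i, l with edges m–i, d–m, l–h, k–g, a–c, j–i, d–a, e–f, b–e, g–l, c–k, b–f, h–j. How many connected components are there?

2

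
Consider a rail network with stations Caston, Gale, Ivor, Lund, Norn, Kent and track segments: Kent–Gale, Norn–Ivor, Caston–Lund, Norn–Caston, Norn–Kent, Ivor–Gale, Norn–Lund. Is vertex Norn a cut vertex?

Yes

Deleting Norn raises the number of components from 1 to 2, so Norn is a cut vertex.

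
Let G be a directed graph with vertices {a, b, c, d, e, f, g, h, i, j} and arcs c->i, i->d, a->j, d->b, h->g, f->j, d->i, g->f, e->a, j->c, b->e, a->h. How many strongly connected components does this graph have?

{a, b, c, d, e, f, g, h, i, j} are all mutually reachable — one SCC of size 10.
That gives 1 strongly connected component.

1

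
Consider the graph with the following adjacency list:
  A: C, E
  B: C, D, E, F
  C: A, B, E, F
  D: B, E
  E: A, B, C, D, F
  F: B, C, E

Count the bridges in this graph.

0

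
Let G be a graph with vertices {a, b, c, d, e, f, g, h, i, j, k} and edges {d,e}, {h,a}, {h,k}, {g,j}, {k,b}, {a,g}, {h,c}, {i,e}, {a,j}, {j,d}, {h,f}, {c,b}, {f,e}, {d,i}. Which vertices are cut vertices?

Removing h increases the component count from 1 to 2, so h is a cut vertex.
By contrast removing g leaves 1 component; it is not a cut vertex. No other vertex is a cut vertex either.

h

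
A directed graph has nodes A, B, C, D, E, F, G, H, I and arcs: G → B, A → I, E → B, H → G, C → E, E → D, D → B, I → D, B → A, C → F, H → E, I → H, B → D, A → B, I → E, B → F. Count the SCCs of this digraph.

3

{A, B, D, E, G, H, I} are all mutually reachable — one SCC of size 7.
{F} is an SCC by itself.
{C} is an SCC by itself.
That gives 3 strongly connected components.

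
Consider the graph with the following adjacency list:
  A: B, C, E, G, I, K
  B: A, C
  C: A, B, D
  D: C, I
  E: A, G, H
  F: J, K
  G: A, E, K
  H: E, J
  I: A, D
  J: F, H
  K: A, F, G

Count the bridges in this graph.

0

The edges on the cycle A-I-D-C-A are not bridges since each lies on that cycle.
Every edge lies on some cycle, so there are no bridges.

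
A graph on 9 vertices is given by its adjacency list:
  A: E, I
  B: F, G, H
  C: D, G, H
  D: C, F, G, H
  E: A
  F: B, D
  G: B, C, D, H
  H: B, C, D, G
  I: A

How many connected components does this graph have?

2

Starting from A we can reach A, E, I. That is one component of size 3.
Starting from B we can reach B, C, D, F, G, H. That is one component of size 6.
Total: 2 components.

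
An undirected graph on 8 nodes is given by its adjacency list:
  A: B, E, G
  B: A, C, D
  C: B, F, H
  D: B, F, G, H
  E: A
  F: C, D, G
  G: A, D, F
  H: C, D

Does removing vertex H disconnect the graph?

No

Deleting H leaves 1 component (was 1) (its neighbors C, D remain connected to each other), so H is not a cut vertex.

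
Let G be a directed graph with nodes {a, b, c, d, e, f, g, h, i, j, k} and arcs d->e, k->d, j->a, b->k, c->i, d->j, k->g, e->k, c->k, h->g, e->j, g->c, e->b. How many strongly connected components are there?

{b, c, d, e, g, k} are all mutually reachable — one SCC of size 6.
{i} is an SCC by itself.
{j} is an SCC by itself.
{h} is an SCC by itself.
{f} is an SCC by itself.
(and 1 more singleton SCC)
That gives 6 strongly connected components.

6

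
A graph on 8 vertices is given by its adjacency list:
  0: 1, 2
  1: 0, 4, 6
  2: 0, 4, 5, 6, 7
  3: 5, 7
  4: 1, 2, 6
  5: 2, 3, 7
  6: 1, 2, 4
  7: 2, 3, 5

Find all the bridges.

none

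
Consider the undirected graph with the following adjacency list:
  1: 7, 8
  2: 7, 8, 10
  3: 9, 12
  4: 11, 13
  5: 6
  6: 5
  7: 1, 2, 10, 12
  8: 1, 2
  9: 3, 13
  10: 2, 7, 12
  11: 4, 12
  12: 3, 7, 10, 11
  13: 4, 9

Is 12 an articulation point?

Yes

Deleting 12 raises the number of components from 2 to 3, so 12 is a cut vertex.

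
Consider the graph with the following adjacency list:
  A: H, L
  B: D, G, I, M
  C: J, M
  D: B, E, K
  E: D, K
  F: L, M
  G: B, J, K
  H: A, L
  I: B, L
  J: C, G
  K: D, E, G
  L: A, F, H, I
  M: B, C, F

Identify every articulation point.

L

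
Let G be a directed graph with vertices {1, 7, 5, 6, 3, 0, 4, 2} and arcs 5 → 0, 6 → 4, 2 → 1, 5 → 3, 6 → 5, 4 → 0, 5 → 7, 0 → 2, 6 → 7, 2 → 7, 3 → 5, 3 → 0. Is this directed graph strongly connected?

There is no directed path from 7 to 6, so the graph is not strongly connected.

No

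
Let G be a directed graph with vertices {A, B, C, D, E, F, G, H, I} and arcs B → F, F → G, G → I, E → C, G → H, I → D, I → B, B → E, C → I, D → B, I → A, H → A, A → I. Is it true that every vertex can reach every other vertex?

Yes

From C we can reach every vertex (A, B, C, D, E, F, G, H, I), and every vertex can reach C (A, B, C, D, E, F, G, H, I). So the whole graph is one strongly connected component.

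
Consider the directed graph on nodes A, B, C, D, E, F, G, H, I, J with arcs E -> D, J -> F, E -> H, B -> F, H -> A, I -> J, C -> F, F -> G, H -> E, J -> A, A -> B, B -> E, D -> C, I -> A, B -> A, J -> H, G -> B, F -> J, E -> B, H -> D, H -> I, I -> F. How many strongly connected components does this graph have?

1

{A, B, C, D, E, F, G, H, I, J} are all mutually reachable — one SCC of size 10.
That gives 1 strongly connected component.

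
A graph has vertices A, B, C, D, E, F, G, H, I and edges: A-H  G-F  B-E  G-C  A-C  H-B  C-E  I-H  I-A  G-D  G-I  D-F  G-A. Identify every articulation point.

G

Removing G increases the component count from 1 to 2, so G is a cut vertex.
By contrast removing F leaves 1 component; it is not a cut vertex. No other vertex is a cut vertex either.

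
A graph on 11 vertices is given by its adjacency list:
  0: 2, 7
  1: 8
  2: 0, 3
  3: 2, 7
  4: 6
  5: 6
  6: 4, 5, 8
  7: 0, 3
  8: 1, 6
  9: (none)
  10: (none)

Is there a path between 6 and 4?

From 6 we can reach 1, 4, 5, 6, 8, which includes 4.

Yes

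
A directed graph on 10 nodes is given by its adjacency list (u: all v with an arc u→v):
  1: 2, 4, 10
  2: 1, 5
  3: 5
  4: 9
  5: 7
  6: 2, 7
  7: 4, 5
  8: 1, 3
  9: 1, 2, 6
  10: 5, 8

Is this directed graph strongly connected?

Yes

From 5 we can reach every vertex (1, 2, 3, 4, 5, 6, 7, 8, 9, 10), and every vertex can reach 5 (1, 2, 3, 4, 5, 6, 7, 8, 9, 10). So the whole graph is one strongly connected component.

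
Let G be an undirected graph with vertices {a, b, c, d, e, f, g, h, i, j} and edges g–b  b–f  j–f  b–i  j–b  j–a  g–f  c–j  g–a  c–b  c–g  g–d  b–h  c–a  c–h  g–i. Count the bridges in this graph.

1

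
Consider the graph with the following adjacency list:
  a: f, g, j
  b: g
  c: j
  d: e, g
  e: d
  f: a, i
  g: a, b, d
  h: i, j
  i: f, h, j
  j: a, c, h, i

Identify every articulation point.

Removing a increases the component count from 1 to 2, so a is a cut vertex.
Removing d increases the component count from 1 to 2, so d is a cut vertex.
Removing g increases the component count from 1 to 3, so g is a cut vertex.
Likewise j is a cut vertex.
By contrast removing i leaves 1 component; it is not a cut vertex. No other vertex is a cut vertex either.

a, d, g, j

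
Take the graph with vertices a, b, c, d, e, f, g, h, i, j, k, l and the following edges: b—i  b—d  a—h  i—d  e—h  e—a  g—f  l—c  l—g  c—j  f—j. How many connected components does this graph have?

4

k is isolated — a component by itself.
Starting from a we can reach a, e, h. That is one component of size 3.
Starting from b we can reach b, d, i. That is one component of size 3.
Starting from c we can reach c, f, g, j, l. That is one component of size 5.
Total: 4 components.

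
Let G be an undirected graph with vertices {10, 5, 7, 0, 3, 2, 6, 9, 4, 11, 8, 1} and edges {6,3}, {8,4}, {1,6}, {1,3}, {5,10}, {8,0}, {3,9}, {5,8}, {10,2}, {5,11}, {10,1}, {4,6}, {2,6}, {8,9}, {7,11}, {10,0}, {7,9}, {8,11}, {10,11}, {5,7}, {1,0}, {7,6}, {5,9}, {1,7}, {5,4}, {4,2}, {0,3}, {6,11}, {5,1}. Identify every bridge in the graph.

none

The edges on the cycle 5-10-11-8-5 are not bridges since each lies on that cycle.
Every edge lies on some cycle, so there are no bridges.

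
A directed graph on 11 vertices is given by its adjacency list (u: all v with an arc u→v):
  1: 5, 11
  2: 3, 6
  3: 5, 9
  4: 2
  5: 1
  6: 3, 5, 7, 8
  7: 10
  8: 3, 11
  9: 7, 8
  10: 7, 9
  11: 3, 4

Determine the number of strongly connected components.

{1, 2, 3, 4, 5, 6, 7, 8, 9, 10, 11} are all mutually reachable — one SCC of size 11.
That gives 1 strongly connected component.

1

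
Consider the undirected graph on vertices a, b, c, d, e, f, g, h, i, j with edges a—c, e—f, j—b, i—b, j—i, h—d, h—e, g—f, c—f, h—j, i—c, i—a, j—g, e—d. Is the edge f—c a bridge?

No

After removing f—c, the path f-g-j-i-c still connects them, so the edge is not a bridge.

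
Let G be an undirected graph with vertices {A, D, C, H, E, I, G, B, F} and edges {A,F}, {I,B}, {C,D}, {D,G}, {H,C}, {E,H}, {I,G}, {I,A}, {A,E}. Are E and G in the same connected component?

From E we can reach A, B, C, D, E, F, G, H, I, which includes G.

Yes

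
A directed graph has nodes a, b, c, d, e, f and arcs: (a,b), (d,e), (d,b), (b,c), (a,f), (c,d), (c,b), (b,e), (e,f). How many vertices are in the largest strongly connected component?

{b, c, d} are all mutually reachable — one SCC of size 3.
{e} is an SCC by itself.
{a} is an SCC by itself.
{f} is an SCC by itself.
The largest has 3 vertices.

3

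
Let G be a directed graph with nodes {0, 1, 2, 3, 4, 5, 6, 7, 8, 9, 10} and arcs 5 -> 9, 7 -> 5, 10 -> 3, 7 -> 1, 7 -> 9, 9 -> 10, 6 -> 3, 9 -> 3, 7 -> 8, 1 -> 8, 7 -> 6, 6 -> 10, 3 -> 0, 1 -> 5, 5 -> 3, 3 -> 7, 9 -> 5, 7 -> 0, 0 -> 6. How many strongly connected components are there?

4

{0, 1, 3, 5, 6, 7, 9, 10} are all mutually reachable — one SCC of size 8.
{8} is an SCC by itself.
{4} is an SCC by itself.
{2} is an SCC by itself.
That gives 4 strongly connected components.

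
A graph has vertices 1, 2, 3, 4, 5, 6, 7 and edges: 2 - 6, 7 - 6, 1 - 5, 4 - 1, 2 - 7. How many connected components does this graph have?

3

3 is isolated — a component by itself.
Starting from 1 we can reach 1, 4, 5. That is one component of size 3.
Starting from 2 we can reach 2, 6, 7. That is one component of size 3.
Total: 3 components.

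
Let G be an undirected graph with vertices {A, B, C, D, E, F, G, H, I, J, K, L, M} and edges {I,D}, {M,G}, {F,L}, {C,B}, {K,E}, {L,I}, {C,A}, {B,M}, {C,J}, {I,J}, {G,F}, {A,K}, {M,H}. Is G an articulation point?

No

Deleting G leaves 1 component (was 1) (its neighbors F, M remain connected to each other), so G is not a cut vertex.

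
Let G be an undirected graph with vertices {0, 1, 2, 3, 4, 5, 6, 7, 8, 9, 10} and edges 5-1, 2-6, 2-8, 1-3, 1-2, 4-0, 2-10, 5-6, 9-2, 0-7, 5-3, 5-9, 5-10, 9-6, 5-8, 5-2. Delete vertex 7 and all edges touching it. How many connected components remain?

With 7 gone, the remaining components are: {0, 4}; {1, 2, 3, 5, 6, 8, 9, 10}.
That is 2 components.

2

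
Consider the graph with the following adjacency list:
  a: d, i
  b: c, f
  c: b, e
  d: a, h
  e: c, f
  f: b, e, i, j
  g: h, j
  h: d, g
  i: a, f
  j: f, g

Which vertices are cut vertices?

f

Removing f increases the component count from 1 to 2, so f is a cut vertex.
By contrast removing b leaves 1 component; it is not a cut vertex. No other vertex is a cut vertex either.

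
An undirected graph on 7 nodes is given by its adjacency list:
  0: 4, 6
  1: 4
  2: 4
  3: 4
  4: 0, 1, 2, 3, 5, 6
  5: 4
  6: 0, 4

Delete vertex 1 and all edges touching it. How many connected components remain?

1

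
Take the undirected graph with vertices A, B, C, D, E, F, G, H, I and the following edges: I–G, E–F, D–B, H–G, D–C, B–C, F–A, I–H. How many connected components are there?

3

Starting from G we can reach G, H, I. That is one component of size 3.
Starting from A we can reach A, E, F. That is one component of size 3.
Starting from B we can reach B, C, D. That is one component of size 3.
Total: 3 components.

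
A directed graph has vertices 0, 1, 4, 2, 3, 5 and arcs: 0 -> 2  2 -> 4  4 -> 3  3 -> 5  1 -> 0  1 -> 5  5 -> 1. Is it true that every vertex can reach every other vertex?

Yes

From 2 we can reach every vertex (0, 1, 2, 3, 4, 5), and every vertex can reach 2 (0, 1, 2, 3, 4, 5). So the whole graph is one strongly connected component.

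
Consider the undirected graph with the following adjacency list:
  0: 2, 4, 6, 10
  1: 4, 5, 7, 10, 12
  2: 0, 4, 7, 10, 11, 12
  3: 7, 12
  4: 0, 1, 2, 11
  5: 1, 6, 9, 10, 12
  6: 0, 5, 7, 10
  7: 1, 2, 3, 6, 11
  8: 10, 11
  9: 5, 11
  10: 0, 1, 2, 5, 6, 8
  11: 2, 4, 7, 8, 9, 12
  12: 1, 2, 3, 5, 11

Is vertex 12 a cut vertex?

No

Deleting 12 leaves 1 component (was 1) (its neighbors 1, 2, 3, 5, 11 remain connected to each other), so 12 is not a cut vertex.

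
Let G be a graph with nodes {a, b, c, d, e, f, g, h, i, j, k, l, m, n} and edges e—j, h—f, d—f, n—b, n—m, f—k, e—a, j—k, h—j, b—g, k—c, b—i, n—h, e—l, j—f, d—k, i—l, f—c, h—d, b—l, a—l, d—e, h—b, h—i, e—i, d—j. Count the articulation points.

Removing b increases the component count from 1 to 2, so b is a cut vertex.
Removing n increases the component count from 1 to 2, so n is a cut vertex.
By contrast removing e leaves 1 component; it is not a cut vertex. No other vertex is a cut vertex either.

2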